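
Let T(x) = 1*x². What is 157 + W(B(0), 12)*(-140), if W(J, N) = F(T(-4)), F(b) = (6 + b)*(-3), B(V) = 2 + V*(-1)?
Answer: 9397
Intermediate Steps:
B(V) = 2 - V
T(x) = x²
F(b) = -18 - 3*b
W(J, N) = -66 (W(J, N) = -18 - 3*(-4)² = -18 - 3*16 = -18 - 48 = -66)
157 + W(B(0), 12)*(-140) = 157 - 66*(-140) = 157 + 9240 = 9397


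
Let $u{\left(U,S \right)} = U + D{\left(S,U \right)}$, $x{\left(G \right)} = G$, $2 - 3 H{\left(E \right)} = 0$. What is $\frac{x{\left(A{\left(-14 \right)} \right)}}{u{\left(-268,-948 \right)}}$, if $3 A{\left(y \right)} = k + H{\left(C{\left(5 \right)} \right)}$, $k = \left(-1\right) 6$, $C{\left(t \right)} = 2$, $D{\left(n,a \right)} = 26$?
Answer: $\frac{8}{1089} \approx 0.0073462$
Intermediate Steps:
$H{\left(E \right)} = \frac{2}{3}$ ($H{\left(E \right)} = \frac{2}{3} - 0 = \frac{2}{3} + 0 = \frac{2}{3}$)
$k = -6$
$A{\left(y \right)} = - \frac{16}{9}$ ($A{\left(y \right)} = \frac{-6 + \frac{2}{3}}{3} = \frac{1}{3} \left(- \frac{16}{3}\right) = - \frac{16}{9}$)
$u{\left(U,S \right)} = 26 + U$ ($u{\left(U,S \right)} = U + 26 = 26 + U$)
$\frac{x{\left(A{\left(-14 \right)} \right)}}{u{\left(-268,-948 \right)}} = - \frac{16}{9 \left(26 - 268\right)} = - \frac{16}{9 \left(-242\right)} = \left(- \frac{16}{9}\right) \left(- \frac{1}{242}\right) = \frac{8}{1089}$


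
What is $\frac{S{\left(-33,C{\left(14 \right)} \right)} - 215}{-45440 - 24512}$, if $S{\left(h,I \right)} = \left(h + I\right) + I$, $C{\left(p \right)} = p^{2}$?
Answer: $- \frac{9}{4372} \approx -0.0020586$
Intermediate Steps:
$S{\left(h,I \right)} = h + 2 I$ ($S{\left(h,I \right)} = \left(I + h\right) + I = h + 2 I$)
$\frac{S{\left(-33,C{\left(14 \right)} \right)} - 215}{-45440 - 24512} = \frac{\left(-33 + 2 \cdot 14^{2}\right) - 215}{-45440 - 24512} = \frac{\left(-33 + 2 \cdot 196\right) - 215}{-69952} = \left(\left(-33 + 392\right) - 215\right) \left(- \frac{1}{69952}\right) = \left(359 - 215\right) \left(- \frac{1}{69952}\right) = 144 \left(- \frac{1}{69952}\right) = - \frac{9}{4372}$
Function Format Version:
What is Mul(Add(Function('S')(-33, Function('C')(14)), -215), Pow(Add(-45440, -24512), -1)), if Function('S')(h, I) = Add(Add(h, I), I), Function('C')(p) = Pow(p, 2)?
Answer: Rational(-9, 4372) ≈ -0.0020586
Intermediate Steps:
Function('S')(h, I) = Add(h, Mul(2, I)) (Function('S')(h, I) = Add(Add(I, h), I) = Add(h, Mul(2, I)))
Mul(Add(Function('S')(-33, Function('C')(14)), -215), Pow(Add(-45440, -24512), -1)) = Mul(Add(Add(-33, Mul(2, Pow(14, 2))), -215), Pow(Add(-45440, -24512), -1)) = Mul(Add(Add(-33, Mul(2, 196)), -215), Pow(-69952, -1)) = Mul(Add(Add(-33, 392), -215), Rational(-1, 69952)) = Mul(Add(359, -215), Rational(-1, 69952)) = Mul(144, Rational(-1, 69952)) = Rational(-9, 4372)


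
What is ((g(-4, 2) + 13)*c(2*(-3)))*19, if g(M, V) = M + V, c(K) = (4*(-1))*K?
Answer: 5016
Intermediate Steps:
c(K) = -4*K
((g(-4, 2) + 13)*c(2*(-3)))*19 = (((-4 + 2) + 13)*(-8*(-3)))*19 = ((-2 + 13)*(-4*(-6)))*19 = (11*24)*19 = 264*19 = 5016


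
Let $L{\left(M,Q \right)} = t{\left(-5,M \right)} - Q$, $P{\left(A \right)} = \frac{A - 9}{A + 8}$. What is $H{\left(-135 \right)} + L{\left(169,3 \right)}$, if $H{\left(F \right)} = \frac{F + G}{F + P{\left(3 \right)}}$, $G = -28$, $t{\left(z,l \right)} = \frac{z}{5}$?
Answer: $- \frac{4171}{1491} \approx -2.7975$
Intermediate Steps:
$t{\left(z,l \right)} = \frac{z}{5}$ ($t{\left(z,l \right)} = z \frac{1}{5} = \frac{z}{5}$)
$P{\left(A \right)} = \frac{-9 + A}{8 + A}$
$H{\left(F \right)} = \frac{-28 + F}{- \frac{6}{11} + F}$ ($H{\left(F \right)} = \frac{F - 28}{F + \frac{-9 + 3}{8 + 3}} = \frac{-28 + F}{F + \frac{1}{11} \left(-6\right)} = \frac{-28 + F}{F - \frac{6}{11}} = \frac{-28 + F}{- \frac{6}{11} + F}$)
$L{\left(M,Q \right)} = -1 - Q$ ($L{\left(M,Q \right)} = \frac{1}{5} \left(-5\right) - Q = -1 - Q$)
$H{\left(-135 \right)} + L{\left(169,3 \right)} = \frac{11 \left(-28 - 135\right)}{-6 + 11 \left(-135\right)} - 4 = 11 \frac{1}{-6 - 1485} \left(-163\right) - 4 = 11 \frac{1}{-1491} \left(-163\right) - 4 = 11 \left(- \frac{1}{1491}\right) \left(-163\right) - 4 = \frac{1793}{1491} - 4 = - \frac{4171}{1491}$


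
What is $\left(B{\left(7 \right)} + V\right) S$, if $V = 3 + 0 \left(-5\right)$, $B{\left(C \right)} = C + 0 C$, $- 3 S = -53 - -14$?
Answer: $130$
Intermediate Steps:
$S = 13$ ($S = - \frac{-53 - -14}{3} = - \frac{-53 + 14}{3} = \left(- \frac{1}{3}\right) \left(-39\right) = 13$)
$B{\left(C \right)} = C$ ($B{\left(C \right)} = C + 0 = C$)
$V = 3$ ($V = 3 + 0 = 3$)
$\left(B{\left(7 \right)} + V\right) S = \left(7 + 3\right) 13 = 10 \cdot 13 = 130$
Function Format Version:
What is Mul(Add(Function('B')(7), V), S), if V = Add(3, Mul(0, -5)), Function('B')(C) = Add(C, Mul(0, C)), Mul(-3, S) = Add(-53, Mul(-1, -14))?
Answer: 130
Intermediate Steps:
S = 13 (S = Mul(Rational(-1, 3), Add(-53, Mul(-1, -14))) = Mul(Rational(-1, 3), Add(-53, 14)) = Mul(Rational(-1, 3), -39) = 13)
Function('B')(C) = C (Function('B')(C) = Add(C, 0) = C)
V = 3 (V = Add(3, 0) = 3)
Mul(Add(Function('B')(7), V), S) = Mul(Add(7, 3), 13) = Mul(10, 13) = 130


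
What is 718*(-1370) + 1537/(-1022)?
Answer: -1005302057/1022 ≈ -9.8366e+5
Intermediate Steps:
718*(-1370) + 1537/(-1022) = -983660 + 1537*(-1/1022) = -983660 - 1537/1022 = -1005302057/1022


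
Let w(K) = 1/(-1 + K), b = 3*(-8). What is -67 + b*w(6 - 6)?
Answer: -43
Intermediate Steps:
b = -24
-67 + b*w(6 - 6) = -67 - 24/(-1 + (6 - 6)) = -67 - 24/(-1 + 0) = -67 - 24/(-1) = -67 - 24*(-1) = -67 + 24 = -43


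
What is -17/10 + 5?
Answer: 33/10 ≈ 3.3000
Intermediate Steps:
-17/10 + 5 = 33/10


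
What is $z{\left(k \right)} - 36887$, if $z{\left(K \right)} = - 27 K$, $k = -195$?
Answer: $-31622$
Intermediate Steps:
$z{\left(k \right)} - 36887 = \left(-27\right) \left(-195\right) - 36887 = 5265 - 36887 = -31622$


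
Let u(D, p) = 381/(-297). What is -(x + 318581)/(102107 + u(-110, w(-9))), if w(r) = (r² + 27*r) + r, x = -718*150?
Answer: -20877219/10108466 ≈ -2.0653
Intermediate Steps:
x = -107700
w(r) = r² + 28*r
u(D, p) = -127/99 (u(D, p) = 381*(-1/297) = -127/99)
-(x + 318581)/(102107 + u(-110, w(-9))) = -(-107700 + 318581)/(102107 - 127/99) = -210881/10108466/99 = -210881*99/10108466 = -1*20877219/10108466 = -20877219/10108466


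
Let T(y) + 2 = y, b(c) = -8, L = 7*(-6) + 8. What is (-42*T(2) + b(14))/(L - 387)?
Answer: 8/421 ≈ 0.019002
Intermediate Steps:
L = -34 (L = -42 + 8 = -34)
T(y) = -2 + y
(-42*T(2) + b(14))/(L - 387) = (-42*(-2 + 2) - 8)/(-34 - 387) = (-42*0 - 8)/(-421) = (0 - 8)*(-1/421) = -8*(-1/421) = 8/421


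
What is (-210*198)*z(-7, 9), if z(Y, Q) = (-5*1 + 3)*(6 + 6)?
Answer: 997920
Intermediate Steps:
z(Y, Q) = -24 (z(Y, Q) = (-5 + 3)*12 = -2*12 = -24)
(-210*198)*z(-7, 9) = -210*198*(-24) = -41580*(-24) = 997920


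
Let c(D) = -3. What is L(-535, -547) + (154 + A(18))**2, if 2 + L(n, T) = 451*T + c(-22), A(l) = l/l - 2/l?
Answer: -18039626/81 ≈ -2.2271e+5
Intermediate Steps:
A(l) = 1 - 2/l
L(n, T) = -5 + 451*T (L(n, T) = -2 + (451*T - 3) = -2 + (-3 + 451*T) = -5 + 451*T)
L(-535, -547) + (154 + A(18))**2 = (-5 + 451*(-547)) + (154 + (-2 + 18)/18)**2 = (-5 - 246697) + (154 + (1/18)*16)**2 = -246702 + (154 + 8/9)**2 = -246702 + (1394/9)**2 = -246702 + 1943236/81 = -18039626/81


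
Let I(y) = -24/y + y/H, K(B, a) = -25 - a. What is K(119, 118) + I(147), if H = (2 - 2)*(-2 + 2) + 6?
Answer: -11629/98 ≈ -118.66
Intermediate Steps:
H = 6 (H = 0*0 + 6 = 0 + 6 = 6)
I(y) = -24/y + y/6
K(119, 118) + I(147) = (-25 - 1*118) + (-24/147 + (⅙)*147) = (-25 - 118) + (-24*1/147 + 49/2) = -143 + (-8/49 + 49/2) = -143 + 2385/98 = -11629/98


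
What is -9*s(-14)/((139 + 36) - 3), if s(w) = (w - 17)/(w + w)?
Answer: -279/4816 ≈ -0.057932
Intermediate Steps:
s(w) = (-17 + w)/(2*w) (s(w) = (-17 + w)/((2*w)) = (-17 + w)*(1/(2*w)) = (-17 + w)/(2*w))
-9*s(-14)/((139 + 36) - 3) = -9*(½)*(-17 - 14)/(-14)/((139 + 36) - 3) = -9*(½)*(-1/14)*(-31)/(175 - 3) = -279/(28*172) = -9*31/4816 = -279/4816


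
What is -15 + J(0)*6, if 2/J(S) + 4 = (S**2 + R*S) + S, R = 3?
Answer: -18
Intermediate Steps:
J(S) = 2/(-4 + S**2 + 4*S) (J(S) = 2/(-4 + ((S**2 + 3*S) + S)) = 2/(-4 + (S**2 + 4*S)) = 2/(-4 + S**2 + 4*S))
-15 + J(0)*6 = -15 + (2/(-4 + 0**2 + 4*0))*6 = -15 + (2/(-4 + 0 + 0))*6 = -15 + (2/(-4))*6 = -15 + (2*(-1/4))*6 = -15 - 1/2*6 = -15 - 3 = -18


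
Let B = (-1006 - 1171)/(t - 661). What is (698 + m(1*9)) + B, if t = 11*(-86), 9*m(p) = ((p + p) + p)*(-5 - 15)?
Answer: 1027443/1607 ≈ 639.35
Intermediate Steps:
m(p) = -20*p/3 (m(p) = (((p + p) + p)*(-5 - 15))/9 = ((2*p + p)*(-20))/9 = ((3*p)*(-20))/9 = (-60*p)/9 = -20*p/3)
t = -946
B = 2177/1607 (B = (-1006 - 1171)/(-946 - 661) = -2177/(-1607) = -2177*(-1/1607) = 2177/1607 ≈ 1.3547)
(698 + m(1*9)) + B = (698 - 20*9/3) + 2177/1607 = (698 - 20/3*9) + 2177/1607 = (698 - 60) + 2177/1607 = 638 + 2177/1607 = 1027443/1607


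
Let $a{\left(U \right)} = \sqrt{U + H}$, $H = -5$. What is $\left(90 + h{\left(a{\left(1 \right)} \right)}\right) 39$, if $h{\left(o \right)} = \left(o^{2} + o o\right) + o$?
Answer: $3198 + 78 i \approx 3198.0 + 78.0 i$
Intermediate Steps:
$a{\left(U \right)} = \sqrt{-5 + U}$ ($a{\left(U \right)} = \sqrt{U - 5} = \sqrt{-5 + U}$)
$h{\left(o \right)} = o + 2 o^{2}$ ($h{\left(o \right)} = \left(o^{2} + o^{2}\right) + o = 2 o^{2} + o = o + 2 o^{2}$)
$\left(90 + h{\left(a{\left(1 \right)} \right)}\right) 39 = \left(90 + \sqrt{-5 + 1} \left(1 + 2 \sqrt{-5 + 1}\right)\right) 39 = \left(90 + \sqrt{-4} \left(1 + 2 \sqrt{-4}\right)\right) 39 = \left(90 + 2 i \left(1 + 2 \cdot 2 i\right)\right) 39 = \left(90 + 2 i \left(1 + 4 i\right)\right) 39 = 3510 + 78 i \left(1 + 4 i\right)$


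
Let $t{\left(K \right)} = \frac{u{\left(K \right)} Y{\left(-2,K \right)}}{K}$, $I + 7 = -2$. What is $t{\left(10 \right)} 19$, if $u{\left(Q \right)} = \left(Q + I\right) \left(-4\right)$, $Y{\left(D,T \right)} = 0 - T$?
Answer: $76$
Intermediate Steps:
$I = -9$ ($I = -7 - 2 = -9$)
$Y{\left(D,T \right)} = - T$
$u{\left(Q \right)} = 36 - 4 Q$ ($u{\left(Q \right)} = \left(Q - 9\right) \left(-4\right) = \left(-9 + Q\right) \left(-4\right) = 36 - 4 Q$)
$t{\left(K \right)} = -36 + 4 K$ ($t{\left(K \right)} = \frac{\left(36 - 4 K\right) \left(- K\right)}{K} = \frac{\left(-1\right) K \left(36 - 4 K\right)}{K} = -36 + 4 K$)
$t{\left(10 \right)} 19 = \left(-36 + 4 \cdot 10\right) 19 = \left(-36 + 40\right) 19 = 4 \cdot 19 = 76$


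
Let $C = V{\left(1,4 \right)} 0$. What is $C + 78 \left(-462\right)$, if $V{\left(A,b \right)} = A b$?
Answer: $-36036$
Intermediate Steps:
$C = 0$ ($C = 1 \cdot 4 \cdot 0 = 4 \cdot 0 = 0$)
$C + 78 \left(-462\right) = 0 + 78 \left(-462\right) = 0 - 36036 = -36036$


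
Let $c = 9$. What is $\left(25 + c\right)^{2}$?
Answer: $1156$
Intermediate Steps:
$\left(25 + c\right)^{2} = \left(25 + 9\right)^{2} = 34^{2} = 1156$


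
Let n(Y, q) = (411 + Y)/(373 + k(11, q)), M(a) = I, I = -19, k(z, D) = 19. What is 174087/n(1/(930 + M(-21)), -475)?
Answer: 31084278372/187211 ≈ 1.6604e+5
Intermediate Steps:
M(a) = -19
n(Y, q) = 411/392 + Y/392 (n(Y, q) = (411 + Y)/(373 + 19) = (411 + Y)/392 = (411 + Y)*(1/392) = 411/392 + Y/392)
174087/n(1/(930 + M(-21)), -475) = 174087/(411/392 + 1/(392*(930 - 19))) = 174087/(411/392 + (1/392)/911) = 174087/(411/392 + (1/392)*(1/911)) = 174087/(411/392 + 1/357112) = 174087/(187211/178556) = 174087*(178556/187211) = 31084278372/187211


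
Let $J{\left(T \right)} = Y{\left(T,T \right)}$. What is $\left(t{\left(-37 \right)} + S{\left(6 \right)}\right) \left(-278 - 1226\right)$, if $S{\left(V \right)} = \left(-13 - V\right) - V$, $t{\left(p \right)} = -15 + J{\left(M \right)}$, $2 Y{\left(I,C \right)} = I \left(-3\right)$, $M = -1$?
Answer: $57904$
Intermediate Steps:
$Y{\left(I,C \right)} = - \frac{3 I}{2}$ ($Y{\left(I,C \right)} = \frac{I \left(-3\right)}{2} = \frac{\left(-3\right) I}{2} = - \frac{3 I}{2}$)
$J{\left(T \right)} = - \frac{3 T}{2}$
$t{\left(p \right)} = - \frac{27}{2}$ ($t{\left(p \right)} = -15 - - \frac{3}{2} = -15 + \frac{3}{2} = - \frac{27}{2}$)
$S{\left(V \right)} = -13 - 2 V$
$\left(t{\left(-37 \right)} + S{\left(6 \right)}\right) \left(-278 - 1226\right) = \left(- \frac{27}{2} - 25\right) \left(-278 - 1226\right) = \left(- \frac{27}{2} - 25\right) \left(-1504\right) = \left(- \frac{77}{2}\right) \left(-1504\right) = 57904$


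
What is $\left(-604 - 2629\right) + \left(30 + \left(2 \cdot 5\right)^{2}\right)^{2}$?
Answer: $13667$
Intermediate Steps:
$\left(-604 - 2629\right) + \left(30 + \left(2 \cdot 5\right)^{2}\right)^{2} = -3233 + \left(30 + 10^{2}\right)^{2} = -3233 + \left(30 + 100\right)^{2} = -3233 + 130^{2} = -3233 + 16900 = 13667$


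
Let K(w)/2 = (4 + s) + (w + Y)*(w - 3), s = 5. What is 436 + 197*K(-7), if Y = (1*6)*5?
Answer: -86638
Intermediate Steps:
Y = 30 (Y = 6*5 = 30)
K(w) = 18 + 2*(-3 + w)*(30 + w) (K(w) = 2*((4 + 5) + (w + 30)*(w - 3)) = 2*(9 + (30 + w)*(-3 + w)) = 2*(9 + (-3 + w)*(30 + w)) = 18 + 2*(-3 + w)*(30 + w))
436 + 197*K(-7) = 436 + 197*(-162 + 2*(-7)² + 54*(-7)) = 436 + 197*(-162 + 2*49 - 378) = 436 + 197*(-162 + 98 - 378) = 436 + 197*(-442) = 436 - 87074 = -86638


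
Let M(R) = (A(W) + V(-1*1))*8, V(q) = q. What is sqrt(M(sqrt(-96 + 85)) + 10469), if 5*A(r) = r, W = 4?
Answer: sqrt(261685)/5 ≈ 102.31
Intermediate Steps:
A(r) = r/5
M(R) = -8/5 (M(R) = ((1/5)*4 - 1*1)*8 = (4/5 - 1)*8 = -1/5*8 = -8/5)
sqrt(M(sqrt(-96 + 85)) + 10469) = sqrt(-8/5 + 10469) = sqrt(52337/5) = sqrt(261685)/5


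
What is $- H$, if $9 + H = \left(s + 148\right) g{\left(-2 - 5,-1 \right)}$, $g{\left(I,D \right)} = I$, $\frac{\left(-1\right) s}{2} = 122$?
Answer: $-663$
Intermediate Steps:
$s = -244$ ($s = \left(-2\right) 122 = -244$)
$H = 663$ ($H = -9 + \left(-244 + 148\right) \left(-2 - 5\right) = -9 - -672 = -9 + 672 = 663$)
$- H = \left(-1\right) 663 = -663$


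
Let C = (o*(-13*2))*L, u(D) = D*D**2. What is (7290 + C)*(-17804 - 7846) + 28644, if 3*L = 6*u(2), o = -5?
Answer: -240311856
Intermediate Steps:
u(D) = D**3
L = 16 (L = (6*2**3)/3 = (6*8)/3 = (1/3)*48 = 16)
C = 2080 (C = -(-65)*2*16 = -5*(-26)*16 = 130*16 = 2080)
(7290 + C)*(-17804 - 7846) + 28644 = (7290 + 2080)*(-17804 - 7846) + 28644 = 9370*(-25650) + 28644 = -240340500 + 28644 = -240311856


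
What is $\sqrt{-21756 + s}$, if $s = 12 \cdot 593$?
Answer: $4 i \sqrt{915} \approx 121.0 i$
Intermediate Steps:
$s = 7116$
$\sqrt{-21756 + s} = \sqrt{-21756 + 7116} = \sqrt{-14640} = 4 i \sqrt{915}$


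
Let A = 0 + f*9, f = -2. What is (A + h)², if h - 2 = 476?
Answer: 211600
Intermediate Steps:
h = 478 (h = 2 + 476 = 478)
A = -18 (A = 0 - 2*9 = 0 - 18 = -18)
(A + h)² = (-18 + 478)² = 460² = 211600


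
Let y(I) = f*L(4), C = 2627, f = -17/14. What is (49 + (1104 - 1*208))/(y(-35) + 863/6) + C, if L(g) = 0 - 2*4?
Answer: 16981213/6449 ≈ 2633.2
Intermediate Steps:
f = -17/14 (f = -17*1/14 = -17/14 ≈ -1.2143)
L(g) = -8 (L(g) = 0 - 8 = -8)
y(I) = 68/7 (y(I) = -17/14*(-8) = 68/7)
(49 + (1104 - 1*208))/(y(-35) + 863/6) + C = (49 + (1104 - 1*208))/(68/7 + 863/6) + 2627 = (49 + (1104 - 208))/(68/7 + 863*(⅙)) + 2627 = (49 + 896)/(68/7 + 863/6) + 2627 = 945/(6449/42) + 2627 = 945*(42/6449) + 2627 = 39690/6449 + 2627 = 16981213/6449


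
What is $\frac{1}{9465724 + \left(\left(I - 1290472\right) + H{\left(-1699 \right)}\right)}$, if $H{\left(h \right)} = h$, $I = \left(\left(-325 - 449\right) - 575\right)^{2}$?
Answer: $\frac{1}{9993354} \approx 1.0007 \cdot 10^{-7}$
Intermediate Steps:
$I = 1819801$ ($I = \left(-774 - 575\right)^{2} = \left(-1349\right)^{2} = 1819801$)
$\frac{1}{9465724 + \left(\left(I - 1290472\right) + H{\left(-1699 \right)}\right)} = \frac{1}{9465724 + \left(\left(1819801 - 1290472\right) - 1699\right)} = \frac{1}{9465724 + \left(529329 - 1699\right)} = \frac{1}{9465724 + 527630} = \frac{1}{9993354}$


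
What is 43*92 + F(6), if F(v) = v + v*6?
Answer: 3998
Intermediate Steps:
F(v) = 7*v (F(v) = v + 6*v = 7*v)
43*92 + F(6) = 43*92 + 7*6 = 3956 + 42 = 3998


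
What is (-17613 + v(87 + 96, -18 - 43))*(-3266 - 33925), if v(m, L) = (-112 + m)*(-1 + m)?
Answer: 174462981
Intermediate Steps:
v(m, L) = (-1 + m)*(-112 + m)
(-17613 + v(87 + 96, -18 - 43))*(-3266 - 33925) = (-17613 + (112 + (87 + 96)² - 113*(87 + 96)))*(-3266 - 33925) = (-17613 + (112 + 183² - 113*183))*(-37191) = (-17613 + (112 + 33489 - 20679))*(-37191) = (-17613 + 12922)*(-37191) = -4691*(-37191) = 174462981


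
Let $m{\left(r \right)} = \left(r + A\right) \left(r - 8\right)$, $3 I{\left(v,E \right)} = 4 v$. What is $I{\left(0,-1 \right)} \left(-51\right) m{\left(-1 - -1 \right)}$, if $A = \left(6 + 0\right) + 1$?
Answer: $0$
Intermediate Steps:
$I{\left(v,E \right)} = \frac{4 v}{3}$
$A = 7$ ($A = 6 + 1 = 7$)
$m{\left(r \right)} = \left(-8 + r\right) \left(7 + r\right)$ ($m{\left(r \right)} = \left(r + 7\right) \left(r - 8\right) = \left(7 + r\right) \left(-8 + r\right) = \left(-8 + r\right) \left(7 + r\right)$)
$I{\left(0,-1 \right)} \left(-51\right) m{\left(-1 - -1 \right)} = \frac{4}{3} \cdot 0 \left(-51\right) \left(-56 + \left(-1 - -1\right)^{2} - \left(-1 - -1\right)\right) = 0 \left(-51\right) \left(-56 + \left(-1 + 1\right)^{2} - \left(-1 + 1\right)\right) = 0 \left(-56 + 0^{2} - 0\right) = 0 \left(-56 + 0 + 0\right) = 0 \left(-56\right) = 0$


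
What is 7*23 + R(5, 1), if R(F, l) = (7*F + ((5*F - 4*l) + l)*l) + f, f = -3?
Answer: 215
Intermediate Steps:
R(F, l) = -3 + 7*F + l*(-3*l + 5*F) (R(F, l) = (7*F + ((5*F - 4*l) + l)*l) - 3 = (7*F + ((-4*l + 5*F) + l)*l) - 3 = (7*F + (-3*l + 5*F)*l) - 3 = (7*F + l*(-3*l + 5*F)) - 3 = -3 + 7*F + l*(-3*l + 5*F))
7*23 + R(5, 1) = 7*23 + (-3 - 3*1² + 7*5 + 5*5*1) = 161 + (-3 - 3*1 + 35 + 25) = 161 + (-3 - 3 + 35 + 25) = 161 + 54 = 215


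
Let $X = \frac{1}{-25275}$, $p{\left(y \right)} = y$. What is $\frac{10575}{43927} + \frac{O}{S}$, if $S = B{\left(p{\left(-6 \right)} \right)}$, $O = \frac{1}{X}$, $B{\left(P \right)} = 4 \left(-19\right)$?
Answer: $\frac{1111058625}{3338452} \approx 332.81$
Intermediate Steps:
$X = - \frac{1}{25275} \approx -3.9565 \cdot 10^{-5}$
$B{\left(P \right)} = -76$
$O = -25275$ ($O = \frac{1}{- \frac{1}{25275}} = -25275$)
$S = -76$
$\frac{10575}{43927} + \frac{O}{S} = \frac{10575}{43927} - \frac{25275}{-76} = 10575 \cdot \frac{1}{43927} - - \frac{25275}{76} = \frac{10575}{43927} + \frac{25275}{76} = \frac{1111058625}{3338452}$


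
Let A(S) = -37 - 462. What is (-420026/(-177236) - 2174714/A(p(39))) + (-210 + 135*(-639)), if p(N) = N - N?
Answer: -3631133931711/44220382 ≈ -82115.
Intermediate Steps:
p(N) = 0
A(S) = -499
(-420026/(-177236) - 2174714/A(p(39))) + (-210 + 135*(-639)) = (-420026/(-177236) - 2174714/(-499)) + (-210 + 135*(-639)) = (-420026*(-1/177236) - 2174714*(-1/499)) + (-210 - 86265) = (210013/88618 + 2174714/499) - 86475 = 192823601739/44220382 - 86475 = -3631133931711/44220382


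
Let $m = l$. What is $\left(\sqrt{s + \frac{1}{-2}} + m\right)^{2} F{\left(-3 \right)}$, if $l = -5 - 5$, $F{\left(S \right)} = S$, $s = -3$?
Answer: $- \frac{579}{2} + 30 i \sqrt{14} \approx -289.5 + 112.25 i$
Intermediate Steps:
$l = -10$ ($l = -5 - 5 = -10$)
$m = -10$
$\left(\sqrt{s + \frac{1}{-2}} + m\right)^{2} F{\left(-3 \right)} = \left(\sqrt{-3 + \frac{1}{-2}} - 10\right)^{2} \left(-3\right) = \left(\sqrt{-3 - \frac{1}{2}} - 10\right)^{2} \left(-3\right) = \left(\sqrt{- \frac{7}{2}} - 10\right)^{2} \left(-3\right) = \left(\frac{i \sqrt{14}}{2} - 10\right)^{2} \left(-3\right) = \left(-10 + \frac{i \sqrt{14}}{2}\right)^{2} \left(-3\right) = - 3 \left(-10 + \frac{i \sqrt{14}}{2}\right)^{2}$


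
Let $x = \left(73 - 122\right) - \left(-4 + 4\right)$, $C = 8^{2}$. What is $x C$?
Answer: $-3136$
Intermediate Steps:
$C = 64$
$x = -49$ ($x = -49 - 0 = -49 + 0 = -49$)
$x C = \left(-49\right) 64 = -3136$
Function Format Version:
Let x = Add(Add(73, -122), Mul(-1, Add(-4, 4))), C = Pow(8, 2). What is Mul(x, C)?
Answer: -3136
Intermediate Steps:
C = 64
x = -49 (x = Add(-49, Mul(-1, 0)) = Add(-49, 0) = -49)
Mul(x, C) = Mul(-49, 64) = -3136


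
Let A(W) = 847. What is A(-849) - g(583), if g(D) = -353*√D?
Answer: 847 + 353*√583 ≈ 9370.3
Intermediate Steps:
A(-849) - g(583) = 847 - (-353)*√583 = 847 + 353*√583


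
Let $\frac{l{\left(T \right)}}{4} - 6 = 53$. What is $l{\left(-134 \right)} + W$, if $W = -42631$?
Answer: $-42395$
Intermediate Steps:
$l{\left(T \right)} = 236$ ($l{\left(T \right)} = 24 + 4 \cdot 53 = 24 + 212 = 236$)
$l{\left(-134 \right)} + W = 236 - 42631 = -42395$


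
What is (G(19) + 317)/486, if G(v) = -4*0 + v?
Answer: 56/81 ≈ 0.69136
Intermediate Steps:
G(v) = v (G(v) = 0 + v = v)
(G(19) + 317)/486 = (19 + 317)/486 = (1/486)*336 = 56/81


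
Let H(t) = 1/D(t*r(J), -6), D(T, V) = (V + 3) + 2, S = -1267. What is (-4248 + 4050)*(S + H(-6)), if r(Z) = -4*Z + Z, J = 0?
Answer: 251064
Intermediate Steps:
r(Z) = -3*Z
D(T, V) = 5 + V (D(T, V) = (3 + V) + 2 = 5 + V)
H(t) = -1 (H(t) = 1/(5 - 6) = 1/(-1) = -1)
(-4248 + 4050)*(S + H(-6)) = (-4248 + 4050)*(-1267 - 1) = -198*(-1268) = 251064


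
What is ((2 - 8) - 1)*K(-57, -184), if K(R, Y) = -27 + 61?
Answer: -238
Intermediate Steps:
K(R, Y) = 34
((2 - 8) - 1)*K(-57, -184) = ((2 - 8) - 1)*34 = (-6 - 1)*34 = -7*34 = -238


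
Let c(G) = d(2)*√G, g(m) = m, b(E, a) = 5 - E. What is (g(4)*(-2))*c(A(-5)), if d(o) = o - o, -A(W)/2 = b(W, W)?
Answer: 0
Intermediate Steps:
A(W) = -10 + 2*W (A(W) = -2*(5 - W) = -10 + 2*W)
d(o) = 0
c(G) = 0 (c(G) = 0*√G = 0)
(g(4)*(-2))*c(A(-5)) = (4*(-2))*0 = -8*0 = 0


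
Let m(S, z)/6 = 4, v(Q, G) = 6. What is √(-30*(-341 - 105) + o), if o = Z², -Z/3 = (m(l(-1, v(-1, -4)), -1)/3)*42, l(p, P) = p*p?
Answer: 2*√257361 ≈ 1014.6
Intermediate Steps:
l(p, P) = p²
m(S, z) = 24 (m(S, z) = 6*4 = 24)
Z = -1008 (Z = -3*24/3*42 = -3*24*(⅓)*42 = -24*42 = -3*336 = -1008)
o = 1016064 (o = (-1008)² = 1016064)
√(-30*(-341 - 105) + o) = √(-30*(-341 - 105) + 1016064) = √(-30*(-446) + 1016064) = √(13380 + 1016064) = √1029444 = 2*√257361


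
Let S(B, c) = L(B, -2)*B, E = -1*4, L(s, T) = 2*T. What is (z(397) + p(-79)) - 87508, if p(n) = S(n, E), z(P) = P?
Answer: -86795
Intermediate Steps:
E = -4
S(B, c) = -4*B (S(B, c) = (2*(-2))*B = -4*B)
p(n) = -4*n
(z(397) + p(-79)) - 87508 = (397 - 4*(-79)) - 87508 = (397 + 316) - 87508 = 713 - 87508 = -86795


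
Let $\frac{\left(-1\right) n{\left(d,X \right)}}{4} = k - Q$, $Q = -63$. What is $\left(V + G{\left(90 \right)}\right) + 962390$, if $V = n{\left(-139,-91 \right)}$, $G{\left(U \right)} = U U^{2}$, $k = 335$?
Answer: $1689798$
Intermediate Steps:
$n{\left(d,X \right)} = -1592$ ($n{\left(d,X \right)} = - 4 \left(335 - -63\right) = - 4 \left(335 + 63\right) = \left(-4\right) 398 = -1592$)
$G{\left(U \right)} = U^{3}$
$V = -1592$
$\left(V + G{\left(90 \right)}\right) + 962390 = \left(-1592 + 90^{3}\right) + 962390 = \left(-1592 + 729000\right) + 962390 = 727408 + 962390 = 1689798$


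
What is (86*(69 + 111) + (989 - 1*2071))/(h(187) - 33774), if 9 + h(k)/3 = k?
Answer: -7199/16620 ≈ -0.43315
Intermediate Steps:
h(k) = -27 + 3*k
(86*(69 + 111) + (989 - 1*2071))/(h(187) - 33774) = (86*(69 + 111) + (989 - 1*2071))/((-27 + 3*187) - 33774) = (86*180 + (989 - 2071))/((-27 + 561) - 33774) = (15480 - 1082)/(534 - 33774) = 14398/(-33240) = 14398*(-1/33240) = -7199/16620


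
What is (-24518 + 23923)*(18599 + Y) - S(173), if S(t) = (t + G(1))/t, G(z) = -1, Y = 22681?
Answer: -4249156972/173 ≈ -2.4562e+7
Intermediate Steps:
S(t) = (-1 + t)/t (S(t) = (t - 1)/t = (-1 + t)/t)
(-24518 + 23923)*(18599 + Y) - S(173) = (-24518 + 23923)*(18599 + 22681) - (-1 + 173)/173 = -595*41280 - 172/173 = -24561600 - 1*172/173 = -24561600 - 172/173 = -4249156972/173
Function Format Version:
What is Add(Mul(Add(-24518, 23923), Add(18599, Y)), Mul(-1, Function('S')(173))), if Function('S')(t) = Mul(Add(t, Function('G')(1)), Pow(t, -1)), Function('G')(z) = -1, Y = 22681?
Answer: Rational(-4249156972, 173) ≈ -2.4562e+7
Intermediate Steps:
Function('S')(t) = Mul(Pow(t, -1), Add(-1, t)) (Function('S')(t) = Mul(Add(t, -1), Pow(t, -1)) = Mul(Add(-1, t), Pow(t, -1)) = Mul(Pow(t, -1), Add(-1, t)))
Add(Mul(Add(-24518, 23923), Add(18599, Y)), Mul(-1, Function('S')(173))) = Add(Mul(Add(-24518, 23923), Add(18599, 22681)), Mul(-1, Mul(Pow(173, -1), Add(-1, 173)))) = Add(Mul(-595, 41280), Mul(-1, Mul(Rational(1, 173), 172))) = Add(-24561600, Mul(-1, Rational(172, 173))) = Add(-24561600, Rational(-172, 173)) = Rational(-4249156972, 173)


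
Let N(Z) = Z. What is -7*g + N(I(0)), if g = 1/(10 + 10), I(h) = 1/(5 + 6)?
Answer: -57/220 ≈ -0.25909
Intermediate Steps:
I(h) = 1/11
g = 1/20 ≈ 0.050000
-7*g + N(I(0)) = -7*1/20 + 1/11 = -7/20 + 1/11 = -57/220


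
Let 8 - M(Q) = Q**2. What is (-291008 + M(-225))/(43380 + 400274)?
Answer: -341625/443654 ≈ -0.77003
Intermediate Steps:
M(Q) = 8 - Q**2
(-291008 + M(-225))/(43380 + 400274) = (-291008 + (8 - 1*(-225)**2))/(43380 + 400274) = (-291008 + (8 - 1*50625))/443654 = (-291008 + (8 - 50625))*(1/443654) = (-291008 - 50617)*(1/443654) = -341625*1/443654 = -341625/443654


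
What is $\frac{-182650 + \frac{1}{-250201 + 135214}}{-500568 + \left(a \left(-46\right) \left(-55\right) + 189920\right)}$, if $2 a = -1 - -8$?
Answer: $\frac{21002375551}{34702271691} \approx 0.60522$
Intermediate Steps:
$a = \frac{7}{2}$ ($a = \frac{-1 - -8}{2} = \frac{-1 + 8}{2} = \frac{1}{2} \cdot 7 = \frac{7}{2} \approx 3.5$)
$\frac{-182650 + \frac{1}{-250201 + 135214}}{-500568 + \left(a \left(-46\right) \left(-55\right) + 189920\right)} = \frac{-182650 + \frac{1}{-250201 + 135214}}{-500568 + \left(\frac{7}{2} \left(-46\right) \left(-55\right) + 189920\right)} = \frac{-182650 + \frac{1}{-114987}}{-500568 + \left(\left(-161\right) \left(-55\right) + 189920\right)} = \frac{-182650 - \frac{1}{114987}}{-500568 + \left(8855 + 189920\right)} = - \frac{21002375551}{114987 \left(-500568 + 198775\right)} = - \frac{21002375551}{114987 \left(-301793\right)} = \left(- \frac{21002375551}{114987}\right) \left(- \frac{1}{301793}\right) = \frac{21002375551}{34702271691}$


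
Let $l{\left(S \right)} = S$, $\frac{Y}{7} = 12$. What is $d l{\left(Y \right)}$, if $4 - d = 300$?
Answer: $-24864$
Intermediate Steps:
$Y = 84$ ($Y = 7 \cdot 12 = 84$)
$d = -296$ ($d = 4 - 300 = -296$)
$d l{\left(Y \right)} = \left(-296\right) 84 = -24864$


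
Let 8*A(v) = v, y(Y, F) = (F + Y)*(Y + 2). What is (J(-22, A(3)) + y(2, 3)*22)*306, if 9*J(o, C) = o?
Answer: 133892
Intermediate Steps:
y(Y, F) = (2 + Y)*(F + Y) (y(Y, F) = (F + Y)*(2 + Y) = (2 + Y)*(F + Y))
A(v) = v/8
J(o, C) = o/9
(J(-22, A(3)) + y(2, 3)*22)*306 = ((⅑)*(-22) + (2² + 2*3 + 2*2 + 3*2)*22)*306 = (-22/9 + (4 + 6 + 4 + 6)*22)*306 = (-22/9 + 20*22)*306 = (-22/9 + 440)*306 = (3938/9)*306 = 133892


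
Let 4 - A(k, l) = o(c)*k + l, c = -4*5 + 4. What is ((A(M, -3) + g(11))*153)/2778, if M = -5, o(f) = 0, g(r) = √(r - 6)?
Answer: 357/926 + 51*√5/926 ≈ 0.50868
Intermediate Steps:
c = -16 (c = -20 + 4 = -16)
g(r) = √(-6 + r)
A(k, l) = 4 - l (A(k, l) = 4 - (0*k + l) = 4 - (0 + l) = 4 - l)
((A(M, -3) + g(11))*153)/2778 = (((4 - 1*(-3)) + √(-6 + 11))*153)/2778 = (((4 + 3) + √5)*153)*(1/2778) = ((7 + √5)*153)*(1/2778) = (1071 + 153*√5)*(1/2778) = 357/926 + 51*√5/926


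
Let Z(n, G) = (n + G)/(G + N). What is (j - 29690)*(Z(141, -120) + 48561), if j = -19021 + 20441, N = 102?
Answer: -4118359465/3 ≈ -1.3728e+9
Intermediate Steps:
Z(n, G) = (G + n)/(102 + G) (Z(n, G) = (n + G)/(G + 102) = (G + n)/(102 + G))
j = 1420
(j - 29690)*(Z(141, -120) + 48561) = (1420 - 29690)*((-120 + 141)/(102 - 120) + 48561) = -28270*(21/(-18) + 48561) = -28270*(-1/18*21 + 48561) = -28270*(-7/6 + 48561) = -28270*291359/6 = -4118359465/3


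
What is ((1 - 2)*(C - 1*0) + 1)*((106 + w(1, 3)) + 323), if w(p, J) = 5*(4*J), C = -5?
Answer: 2934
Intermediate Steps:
w(p, J) = 20*J
((1 - 2)*(C - 1*0) + 1)*((106 + w(1, 3)) + 323) = ((1 - 2)*(-5 - 1*0) + 1)*((106 + 20*3) + 323) = (-(-5 + 0) + 1)*((106 + 60) + 323) = (-1*(-5) + 1)*(166 + 323) = (5 + 1)*489 = 6*489 = 2934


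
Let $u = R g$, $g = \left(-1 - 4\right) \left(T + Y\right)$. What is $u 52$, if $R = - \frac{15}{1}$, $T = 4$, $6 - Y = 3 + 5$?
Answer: $7800$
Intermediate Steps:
$Y = -2$ ($Y = 6 - \left(3 + 5\right) = 6 - 8 = -2$)
$R = -15$ ($R = \left(-15\right) 1 = -15$)
$g = -10$ ($g = \left(-1 - 4\right) \left(4 - 2\right) = \left(-5\right) 2 = -10$)
$u = 150$ ($u = \left(-15\right) \left(-10\right) = 150$)
$u 52 = 150 \cdot 52 = 7800$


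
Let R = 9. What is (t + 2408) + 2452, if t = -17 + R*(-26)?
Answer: 4609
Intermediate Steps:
t = -251 (t = -17 + 9*(-26) = -17 - 234 = -251)
(t + 2408) + 2452 = (-251 + 2408) + 2452 = 2157 + 2452 = 4609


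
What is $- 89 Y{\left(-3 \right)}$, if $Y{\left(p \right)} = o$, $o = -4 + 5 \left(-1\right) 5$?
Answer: $2581$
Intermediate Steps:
$o = -29$ ($o = -4 - 25 = -29$)
$Y{\left(p \right)} = -29$
$- 89 Y{\left(-3 \right)} = \left(-89\right) \left(-29\right) = 2581$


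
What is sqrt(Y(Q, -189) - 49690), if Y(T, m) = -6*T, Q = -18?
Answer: I*sqrt(49582) ≈ 222.67*I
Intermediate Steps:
sqrt(Y(Q, -189) - 49690) = sqrt(-6*(-18) - 49690) = sqrt(108 - 49690) = sqrt(-49582) = I*sqrt(49582)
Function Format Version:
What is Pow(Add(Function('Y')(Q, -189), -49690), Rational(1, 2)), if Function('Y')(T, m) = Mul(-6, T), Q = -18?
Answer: Mul(I, Pow(49582, Rational(1, 2))) ≈ Mul(222.67, I)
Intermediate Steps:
Pow(Add(Function('Y')(Q, -189), -49690), Rational(1, 2)) = Pow(Add(Mul(-6, -18), -49690), Rational(1, 2)) = Pow(Add(108, -49690), Rational(1, 2)) = Pow(-49582, Rational(1, 2)) = Mul(I, Pow(49582, Rational(1, 2)))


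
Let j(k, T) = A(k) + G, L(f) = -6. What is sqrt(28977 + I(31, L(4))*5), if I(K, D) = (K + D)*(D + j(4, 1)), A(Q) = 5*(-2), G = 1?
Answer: sqrt(27102) ≈ 164.63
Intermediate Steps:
A(Q) = -10
j(k, T) = -9 (j(k, T) = -10 + 1 = -9)
I(K, D) = (-9 + D)*(D + K) (I(K, D) = (K + D)*(D - 9) = (D + K)*(-9 + D) = (-9 + D)*(D + K))
sqrt(28977 + I(31, L(4))*5) = sqrt(28977 + ((-6)**2 - 9*(-6) - 9*31 - 6*31)*5) = sqrt(28977 + (36 + 54 - 279 - 186)*5) = sqrt(28977 - 375*5) = sqrt(28977 - 1875) = sqrt(27102)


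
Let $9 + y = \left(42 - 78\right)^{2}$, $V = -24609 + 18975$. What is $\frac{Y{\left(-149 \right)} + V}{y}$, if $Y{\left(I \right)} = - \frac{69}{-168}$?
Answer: $- \frac{315481}{72072} \approx -4.3773$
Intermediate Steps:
$Y{\left(I \right)} = \frac{23}{56}$ ($Y{\left(I \right)} = \left(-69\right) \left(- \frac{1}{168}\right) = \frac{23}{56}$)
$V = -5634$
$y = 1287$ ($y = -9 + \left(42 - 78\right)^{2} = -9 + \left(-36\right)^{2} = -9 + 1296 = 1287$)
$\frac{Y{\left(-149 \right)} + V}{y} = \frac{\frac{23}{56} - 5634}{1287} = \left(- \frac{315481}{56}\right) \frac{1}{1287} = - \frac{315481}{72072}$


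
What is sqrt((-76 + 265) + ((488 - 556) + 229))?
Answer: 5*sqrt(14) ≈ 18.708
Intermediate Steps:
sqrt((-76 + 265) + ((488 - 556) + 229)) = sqrt(189 + (-68 + 229)) = sqrt(189 + 161) = sqrt(350) = 5*sqrt(14)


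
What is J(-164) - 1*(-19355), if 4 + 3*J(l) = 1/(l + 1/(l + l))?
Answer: 3123275045/161379 ≈ 19354.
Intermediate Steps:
J(l) = -4/3 + 1/(3*(l + 1/(2*l))) (J(l) = -4/3 + 1/(3*(l + 1/(l + l))) = -4/3 + 1/(3*(l + 1/(2*l))))
J(-164) - 1*(-19355) = 2*(-2 - 164 - 4*(-164)**2)/(3*(1 + 2*(-164)**2)) - 1*(-19355) = 2*(-2 - 164 - 4*26896)/(3*(1 + 2*26896)) + 19355 = 2*(-2 - 164 - 107584)/(3*(1 + 53792)) + 19355 = (2/3)*(-107750)/53793 + 19355 = (2/3)*(1/53793)*(-107750) + 19355 = -215500/161379 + 19355 = 3123275045/161379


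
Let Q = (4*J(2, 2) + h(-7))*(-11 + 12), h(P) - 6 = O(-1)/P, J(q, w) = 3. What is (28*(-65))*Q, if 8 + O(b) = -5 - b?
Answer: -35880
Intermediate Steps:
O(b) = -13 - b (O(b) = -8 + (-5 - b) = -13 - b)
h(P) = 6 - 12/P (h(P) = 6 + (-13 - 1*(-1))/P = 6 + (-13 + 1)/P = 6 - 12/P)
Q = 138/7 (Q = (4*3 + (6 - 12/(-7)))*(-11 + 12) = (12 + (6 - 12*(-⅐)))*1 = (12 + (6 + 12/7))*1 = (12 + 54/7)*1 = (138/7)*1 = 138/7 ≈ 19.714)
(28*(-65))*Q = (28*(-65))*(138/7) = -1820*138/7 = -35880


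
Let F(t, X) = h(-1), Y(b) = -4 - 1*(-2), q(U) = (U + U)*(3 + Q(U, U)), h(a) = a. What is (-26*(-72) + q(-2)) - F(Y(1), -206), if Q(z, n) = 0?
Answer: 1861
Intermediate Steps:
q(U) = 6*U (q(U) = (U + U)*(3 + 0) = (2*U)*3 = 6*U)
Y(b) = -2 (Y(b) = -4 + 2 = -2)
F(t, X) = -1
(-26*(-72) + q(-2)) - F(Y(1), -206) = (-26*(-72) + 6*(-2)) - 1*(-1) = (1872 - 12) + 1 = 1860 + 1 = 1861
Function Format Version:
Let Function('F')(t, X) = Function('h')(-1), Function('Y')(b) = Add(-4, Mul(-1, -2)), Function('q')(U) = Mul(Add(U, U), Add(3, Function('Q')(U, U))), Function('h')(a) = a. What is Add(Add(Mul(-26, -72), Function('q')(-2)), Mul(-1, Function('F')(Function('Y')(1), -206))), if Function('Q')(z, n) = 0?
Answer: 1861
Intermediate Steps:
Function('q')(U) = Mul(6, U) (Function('q')(U) = Mul(Add(U, U), Add(3, 0)) = Mul(Mul(2, U), 3) = Mul(6, U))
Function('Y')(b) = -2 (Function('Y')(b) = Add(-4, 2) = -2)
Function('F')(t, X) = -1
Add(Add(Mul(-26, -72), Function('q')(-2)), Mul(-1, Function('F')(Function('Y')(1), -206))) = Add(Add(Mul(-26, -72), Mul(6, -2)), Mul(-1, -1)) = Add(Add(1872, -12), 1) = Add(1860, 1) = 1861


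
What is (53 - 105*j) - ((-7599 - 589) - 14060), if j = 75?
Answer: 14426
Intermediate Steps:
(53 - 105*j) - ((-7599 - 589) - 14060) = (53 - 105*75) - ((-7599 - 589) - 14060) = (53 - 7875) - (-8188 - 14060) = -7822 - 1*(-22248) = -7822 + 22248 = 14426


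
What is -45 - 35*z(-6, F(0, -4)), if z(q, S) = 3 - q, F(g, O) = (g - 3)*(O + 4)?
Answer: -360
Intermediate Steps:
F(g, O) = (-3 + g)*(4 + O)
-45 - 35*z(-6, F(0, -4)) = -45 - 35*(3 - 1*(-6)) = -45 - 35*(3 + 6) = -45 - 35*9 = -45 - 315 = -360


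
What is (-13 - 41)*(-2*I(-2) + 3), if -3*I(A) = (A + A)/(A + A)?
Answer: -198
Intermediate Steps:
I(A) = -1/3 (I(A) = -(A + A)/(3*(A + A)) = -2*A/(3*(2*A)) = -2*A*1/(2*A)/3 = -1/3*1 = -1/3)
(-13 - 41)*(-2*I(-2) + 3) = (-13 - 41)*(-2*(-1/3) + 3) = -54*(2/3 + 3) = -54*11/3 = -198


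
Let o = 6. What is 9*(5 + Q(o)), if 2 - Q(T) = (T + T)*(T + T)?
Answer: -1233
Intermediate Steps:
Q(T) = 2 - 4*T² (Q(T) = 2 - (T + T)*(T + T) = 2 - 2*T*2*T = 2 - 4*T²)
9*(5 + Q(o)) = 9*(5 + (2 - 4*6²)) = 9*(5 + (2 - 4*36)) = 9*(5 + (2 - 144)) = 9*(5 - 142) = 9*(-137) = -1233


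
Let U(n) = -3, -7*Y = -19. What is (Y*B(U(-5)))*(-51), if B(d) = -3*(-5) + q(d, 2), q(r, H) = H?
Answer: -16473/7 ≈ -2353.3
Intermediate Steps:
Y = 19/7 (Y = -⅐*(-19) = 19/7 ≈ 2.7143)
B(d) = 17 (B(d) = -3*(-5) + 2 = 15 + 2 = 17)
(Y*B(U(-5)))*(-51) = ((19/7)*17)*(-51) = (323/7)*(-51) = -16473/7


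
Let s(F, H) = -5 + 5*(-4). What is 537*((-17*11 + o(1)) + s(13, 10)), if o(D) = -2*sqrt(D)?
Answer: -114918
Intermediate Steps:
s(F, H) = -25 (s(F, H) = -5 - 20 = -25)
537*((-17*11 + o(1)) + s(13, 10)) = 537*((-17*11 - 2*sqrt(1)) - 25) = 537*((-187 - 2*1) - 25) = 537*((-187 - 2) - 25) = 537*(-189 - 25) = 537*(-214) = -114918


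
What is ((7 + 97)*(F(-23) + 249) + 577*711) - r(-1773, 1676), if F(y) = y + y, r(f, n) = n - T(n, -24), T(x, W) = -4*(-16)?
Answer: 429747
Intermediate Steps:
T(x, W) = 64
r(f, n) = -64 + n (r(f, n) = n - 1*64 = n - 64 = -64 + n)
F(y) = 2*y
((7 + 97)*(F(-23) + 249) + 577*711) - r(-1773, 1676) = ((7 + 97)*(2*(-23) + 249) + 577*711) - (-64 + 1676) = (104*(-46 + 249) + 410247) - 1*1612 = (104*203 + 410247) - 1612 = (21112 + 410247) - 1612 = 431359 - 1612 = 429747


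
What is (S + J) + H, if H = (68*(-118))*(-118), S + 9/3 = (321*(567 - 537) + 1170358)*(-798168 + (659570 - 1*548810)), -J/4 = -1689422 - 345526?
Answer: -811124104483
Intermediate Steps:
J = 8139792 (J = -4*(-1689422 - 345526) = -4*(-2034948) = 8139792)
S = -811133191107 (S = -3 + (321*(567 - 537) + 1170358)*(-798168 + (659570 - 1*548810)) = -3 + (321*30 + 1170358)*(-798168 + (659570 - 548810)) = -3 + (9630 + 1170358)*(-798168 + 110760) = -3 + 1179988*(-687408) = -3 - 811133191104 = -811133191107)
H = 946832 (H = -8024*(-118) = 946832)
(S + J) + H = (-811133191107 + 8139792) + 946832 = -811125051315 + 946832 = -811124104483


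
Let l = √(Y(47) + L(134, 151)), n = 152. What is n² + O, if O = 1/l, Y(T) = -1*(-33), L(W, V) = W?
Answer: 23104 + √167/167 ≈ 23104.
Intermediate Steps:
Y(T) = 33
l = √167 (l = √(33 + 134) = √167 ≈ 12.923)
O = √167/167 (O = 1/(√167) = √167/167 ≈ 0.077382)
n² + O = 152² + √167/167 = 23104 + √167/167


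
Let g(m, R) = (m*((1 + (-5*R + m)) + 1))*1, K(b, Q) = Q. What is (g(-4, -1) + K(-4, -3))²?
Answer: 225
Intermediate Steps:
g(m, R) = m*(2 + m - 5*R) (g(m, R) = (m*((1 + (m - 5*R)) + 1))*1 = (m*((1 + m - 5*R) + 1))*1 = (m*(2 + m - 5*R))*1 = m*(2 + m - 5*R))
(g(-4, -1) + K(-4, -3))² = (-4*(2 - 4 - 5*(-1)) - 3)² = (-4*(2 - 4 + 5) - 3)² = (-4*3 - 3)² = (-12 - 3)² = (-15)² = 225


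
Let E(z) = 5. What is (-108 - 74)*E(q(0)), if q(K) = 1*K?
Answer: -910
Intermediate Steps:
q(K) = K
(-108 - 74)*E(q(0)) = (-108 - 74)*5 = -182*5 = -910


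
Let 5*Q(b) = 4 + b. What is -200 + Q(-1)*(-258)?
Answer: -1774/5 ≈ -354.80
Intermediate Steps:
Q(b) = ⅘ + b/5 (Q(b) = (4 + b)/5 = ⅘ + b/5)
-200 + Q(-1)*(-258) = -200 + (⅘ + (⅕)*(-1))*(-258) = -200 + (⅘ - ⅕)*(-258) = -200 + (⅗)*(-258) = -200 - 774/5 = -1774/5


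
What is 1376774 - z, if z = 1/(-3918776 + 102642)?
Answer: 5253954071717/3816134 ≈ 1.3768e+6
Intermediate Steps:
z = -1/3816134 (z = 1/(-3816134) = -1/3816134 ≈ -2.6205e-7)
1376774 - z = 1376774 - 1*(-1/3816134) = 1376774 + 1/3816134 = 5253954071717/3816134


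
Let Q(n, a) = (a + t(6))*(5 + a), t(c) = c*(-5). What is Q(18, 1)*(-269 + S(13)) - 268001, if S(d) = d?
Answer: -223457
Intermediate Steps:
t(c) = -5*c
Q(n, a) = (-30 + a)*(5 + a) (Q(n, a) = (a - 5*6)*(5 + a) = (a - 30)*(5 + a) = (-30 + a)*(5 + a))
Q(18, 1)*(-269 + S(13)) - 268001 = (-150 + 1² - 25*1)*(-269 + 13) - 268001 = (-150 + 1 - 25)*(-256) - 268001 = -174*(-256) - 268001 = 44544 - 268001 = -223457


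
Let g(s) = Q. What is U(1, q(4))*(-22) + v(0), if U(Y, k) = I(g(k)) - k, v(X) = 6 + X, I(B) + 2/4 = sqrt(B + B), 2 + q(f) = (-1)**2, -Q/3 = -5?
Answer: -5 - 22*sqrt(30) ≈ -125.50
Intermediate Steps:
Q = 15 (Q = -3*(-5) = 15)
q(f) = -1 (q(f) = -2 + (-1)**2 = -2 + 1 = -1)
g(s) = 15
I(B) = -1/2 + sqrt(2)*sqrt(B) (I(B) = -1/2 + sqrt(B + B) = -1/2 + sqrt(2*B) = -1/2 + sqrt(2)*sqrt(B))
U(Y, k) = -1/2 + sqrt(30) - k (U(Y, k) = (-1/2 + sqrt(2)*sqrt(15)) - k = (-1/2 + sqrt(30)) - k = -1/2 + sqrt(30) - k)
U(1, q(4))*(-22) + v(0) = (-1/2 + sqrt(30) - 1*(-1))*(-22) + (6 + 0) = (-1/2 + sqrt(30) + 1)*(-22) + 6 = (1/2 + sqrt(30))*(-22) + 6 = (-11 - 22*sqrt(30)) + 6 = -5 - 22*sqrt(30)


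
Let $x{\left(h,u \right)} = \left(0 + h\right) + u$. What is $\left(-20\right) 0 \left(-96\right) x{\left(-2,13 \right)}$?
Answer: $0$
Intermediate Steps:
$x{\left(h,u \right)} = h + u$
$\left(-20\right) 0 \left(-96\right) x{\left(-2,13 \right)} = \left(-20\right) 0 \left(-96\right) \left(-2 + 13\right) = 0 \left(-96\right) 11 = 0 \cdot 11 = 0$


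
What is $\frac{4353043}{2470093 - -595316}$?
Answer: $\frac{4353043}{3065409} \approx 1.4201$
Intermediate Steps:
$\frac{4353043}{2470093 - -595316} = \frac{4353043}{2470093 + 595316} = \frac{4353043}{3065409}$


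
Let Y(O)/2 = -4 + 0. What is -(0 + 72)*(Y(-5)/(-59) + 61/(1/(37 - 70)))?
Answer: 8550648/59 ≈ 1.4493e+5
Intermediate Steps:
Y(O) = -8 (Y(O) = 2*(-4 + 0) = 2*(-4) = -8)
-(0 + 72)*(Y(-5)/(-59) + 61/(1/(37 - 70))) = -(0 + 72)*(-8/(-59) + 61/(1/(37 - 70))) = -72*(-8*(-1/59) + 61/(1/(-33))) = -72*(8/59 + 61/(-1/33)) = -72*(8/59 + 61*(-33)) = -72*(8/59 - 2013) = -72*(-118759)/59 = -1*(-8550648/59) = 8550648/59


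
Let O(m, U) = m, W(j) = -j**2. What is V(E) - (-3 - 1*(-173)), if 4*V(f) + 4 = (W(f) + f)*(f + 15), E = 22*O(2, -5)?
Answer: -28078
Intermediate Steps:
E = 44 (E = 22*2 = 44)
V(f) = -1 + (15 + f)*(f - f**2)/4 (V(f) = -1 + ((-f**2 + f)*(f + 15))/4 = -1 + ((f - f**2)*(15 + f))/4 = -1 + ((15 + f)*(f - f**2))/4 = -1 + (15 + f)*(f - f**2)/4)
V(E) - (-3 - 1*(-173)) = (-1 - 7/2*44**2 - 1/4*44**3 + (15/4)*44) - (-3 - 1*(-173)) = (-1 - 7/2*1936 - 1/4*85184 + 165) - (-3 + 173) = (-1 - 6776 - 21296 + 165) - 1*170 = -27908 - 170 = -28078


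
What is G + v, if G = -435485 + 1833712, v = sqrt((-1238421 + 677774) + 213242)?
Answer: 1398227 + I*sqrt(347405) ≈ 1.3982e+6 + 589.41*I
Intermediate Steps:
v = I*sqrt(347405) (v = sqrt(-560647 + 213242) = sqrt(-347405) = I*sqrt(347405) ≈ 589.41*I)
G = 1398227
G + v = 1398227 + I*sqrt(347405)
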